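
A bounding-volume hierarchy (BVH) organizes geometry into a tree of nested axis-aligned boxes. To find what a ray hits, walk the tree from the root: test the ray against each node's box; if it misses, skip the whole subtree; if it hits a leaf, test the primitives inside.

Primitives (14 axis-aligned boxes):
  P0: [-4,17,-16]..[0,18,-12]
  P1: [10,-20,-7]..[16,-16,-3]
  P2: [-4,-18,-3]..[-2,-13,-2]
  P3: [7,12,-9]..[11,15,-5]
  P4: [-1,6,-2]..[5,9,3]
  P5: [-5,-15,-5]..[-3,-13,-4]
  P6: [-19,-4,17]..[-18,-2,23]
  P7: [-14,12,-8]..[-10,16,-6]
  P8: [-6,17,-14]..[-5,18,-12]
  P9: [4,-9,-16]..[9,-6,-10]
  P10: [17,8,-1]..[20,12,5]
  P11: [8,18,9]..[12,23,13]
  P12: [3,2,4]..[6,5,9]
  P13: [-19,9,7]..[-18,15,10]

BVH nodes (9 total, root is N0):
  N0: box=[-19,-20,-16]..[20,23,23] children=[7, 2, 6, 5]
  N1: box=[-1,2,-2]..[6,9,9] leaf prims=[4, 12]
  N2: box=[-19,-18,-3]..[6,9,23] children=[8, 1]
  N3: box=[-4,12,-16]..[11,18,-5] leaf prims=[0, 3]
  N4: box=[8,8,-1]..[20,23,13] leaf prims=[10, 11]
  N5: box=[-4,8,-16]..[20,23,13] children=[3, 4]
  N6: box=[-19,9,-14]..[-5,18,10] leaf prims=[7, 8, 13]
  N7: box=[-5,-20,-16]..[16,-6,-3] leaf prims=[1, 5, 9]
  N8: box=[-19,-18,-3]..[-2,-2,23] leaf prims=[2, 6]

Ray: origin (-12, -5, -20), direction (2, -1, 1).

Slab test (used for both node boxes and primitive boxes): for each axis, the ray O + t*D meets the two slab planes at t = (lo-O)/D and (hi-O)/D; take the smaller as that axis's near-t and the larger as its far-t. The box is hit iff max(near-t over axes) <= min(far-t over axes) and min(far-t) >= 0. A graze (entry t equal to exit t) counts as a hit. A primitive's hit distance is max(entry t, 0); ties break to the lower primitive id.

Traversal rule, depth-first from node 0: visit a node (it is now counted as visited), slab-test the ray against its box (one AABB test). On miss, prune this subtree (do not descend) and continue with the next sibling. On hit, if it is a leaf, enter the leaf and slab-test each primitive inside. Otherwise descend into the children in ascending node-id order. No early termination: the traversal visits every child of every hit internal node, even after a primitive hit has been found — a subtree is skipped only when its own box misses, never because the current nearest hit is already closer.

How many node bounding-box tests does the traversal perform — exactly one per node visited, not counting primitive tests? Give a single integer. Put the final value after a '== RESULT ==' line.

Trace the traversal:
N0 x:[-7/2,16] y:[-28,15] z:[4,43] -> hit [4,15], descend [2, 5, 6, 7]
  N2 x:[-7/2,9] y:[-14,13] z:[17,43] -> miss, prune
  N5 x:[4,16] y:[-28,-13] z:[4,33] -> miss, prune
  N6 x:[-7/2,7/2] y:[-23,-14] z:[6,30] -> miss, prune
  N7 x:[7/2,14] y:[1,15] z:[4,17] -> hit [4,14] leaf, test {P1@t=13, P5(miss), P9(miss)}

Visited [0, 2, 5, 6, 7]. Tests: 5 box, 1 leaf. Nearest: P1.

== RESULT ==
5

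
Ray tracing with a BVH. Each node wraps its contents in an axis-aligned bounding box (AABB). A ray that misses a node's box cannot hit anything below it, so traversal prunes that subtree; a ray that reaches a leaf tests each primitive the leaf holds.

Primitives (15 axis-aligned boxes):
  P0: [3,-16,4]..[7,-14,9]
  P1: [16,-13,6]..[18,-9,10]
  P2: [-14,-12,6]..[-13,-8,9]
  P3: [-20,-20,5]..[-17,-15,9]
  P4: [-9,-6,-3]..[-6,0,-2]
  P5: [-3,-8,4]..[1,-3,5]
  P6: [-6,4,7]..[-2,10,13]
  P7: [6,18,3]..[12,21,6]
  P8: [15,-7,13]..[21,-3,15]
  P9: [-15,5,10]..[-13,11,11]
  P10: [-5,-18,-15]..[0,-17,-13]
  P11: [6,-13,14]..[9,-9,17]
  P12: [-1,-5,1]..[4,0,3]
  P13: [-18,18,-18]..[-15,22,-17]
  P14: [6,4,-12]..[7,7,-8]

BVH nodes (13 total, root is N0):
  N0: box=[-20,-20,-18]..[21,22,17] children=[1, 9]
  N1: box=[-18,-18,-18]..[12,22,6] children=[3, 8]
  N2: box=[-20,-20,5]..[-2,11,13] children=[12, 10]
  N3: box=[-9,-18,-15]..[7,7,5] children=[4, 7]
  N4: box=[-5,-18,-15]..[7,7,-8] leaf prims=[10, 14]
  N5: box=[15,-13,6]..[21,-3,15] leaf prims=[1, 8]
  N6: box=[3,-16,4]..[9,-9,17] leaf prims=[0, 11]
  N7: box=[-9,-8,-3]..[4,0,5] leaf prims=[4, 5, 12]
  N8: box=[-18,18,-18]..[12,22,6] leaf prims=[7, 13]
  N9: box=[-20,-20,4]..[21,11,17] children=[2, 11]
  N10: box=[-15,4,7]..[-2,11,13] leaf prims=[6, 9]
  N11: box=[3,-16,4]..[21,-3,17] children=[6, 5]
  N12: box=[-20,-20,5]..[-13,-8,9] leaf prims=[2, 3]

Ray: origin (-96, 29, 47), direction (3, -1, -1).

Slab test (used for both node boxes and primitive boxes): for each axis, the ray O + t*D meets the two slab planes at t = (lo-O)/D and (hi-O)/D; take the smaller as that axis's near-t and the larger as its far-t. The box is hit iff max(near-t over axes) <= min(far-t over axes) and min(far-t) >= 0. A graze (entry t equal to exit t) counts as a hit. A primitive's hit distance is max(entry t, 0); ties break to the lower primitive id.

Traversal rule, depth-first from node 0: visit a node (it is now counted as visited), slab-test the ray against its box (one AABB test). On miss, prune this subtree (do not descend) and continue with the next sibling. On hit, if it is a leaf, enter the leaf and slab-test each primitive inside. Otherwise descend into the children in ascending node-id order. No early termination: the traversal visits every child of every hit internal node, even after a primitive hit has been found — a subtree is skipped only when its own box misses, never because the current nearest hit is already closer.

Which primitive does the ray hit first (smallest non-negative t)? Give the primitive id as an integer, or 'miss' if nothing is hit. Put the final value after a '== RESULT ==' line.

Walk:
N0 x:[76/3,39] y:[7,49] z:[30,65] -> hit [30,39], descend [1, 9]
  N1 x:[26,36] y:[7,47] z:[41,65] -> miss, prune
  N9 x:[76/3,39] y:[18,49] z:[30,43] -> hit [30,39], descend [2, 11]
    N2 x:[76/3,94/3] y:[18,49] z:[34,42] -> miss, prune
    N11 x:[33,39] y:[32,45] z:[30,43] -> hit [33,39], descend [5, 6]
      N5 x:[37,39] y:[32,42] z:[32,41] -> hit [37,39] leaf, test {P1@t=38, P8(miss)}
      N6 x:[33,35] y:[38,45] z:[30,43] -> miss, prune

order=[0, 1, 9, 2, 11, 5, 6]  |boxes|=7  |leaves|=1  hit=P1

== RESULT ==
1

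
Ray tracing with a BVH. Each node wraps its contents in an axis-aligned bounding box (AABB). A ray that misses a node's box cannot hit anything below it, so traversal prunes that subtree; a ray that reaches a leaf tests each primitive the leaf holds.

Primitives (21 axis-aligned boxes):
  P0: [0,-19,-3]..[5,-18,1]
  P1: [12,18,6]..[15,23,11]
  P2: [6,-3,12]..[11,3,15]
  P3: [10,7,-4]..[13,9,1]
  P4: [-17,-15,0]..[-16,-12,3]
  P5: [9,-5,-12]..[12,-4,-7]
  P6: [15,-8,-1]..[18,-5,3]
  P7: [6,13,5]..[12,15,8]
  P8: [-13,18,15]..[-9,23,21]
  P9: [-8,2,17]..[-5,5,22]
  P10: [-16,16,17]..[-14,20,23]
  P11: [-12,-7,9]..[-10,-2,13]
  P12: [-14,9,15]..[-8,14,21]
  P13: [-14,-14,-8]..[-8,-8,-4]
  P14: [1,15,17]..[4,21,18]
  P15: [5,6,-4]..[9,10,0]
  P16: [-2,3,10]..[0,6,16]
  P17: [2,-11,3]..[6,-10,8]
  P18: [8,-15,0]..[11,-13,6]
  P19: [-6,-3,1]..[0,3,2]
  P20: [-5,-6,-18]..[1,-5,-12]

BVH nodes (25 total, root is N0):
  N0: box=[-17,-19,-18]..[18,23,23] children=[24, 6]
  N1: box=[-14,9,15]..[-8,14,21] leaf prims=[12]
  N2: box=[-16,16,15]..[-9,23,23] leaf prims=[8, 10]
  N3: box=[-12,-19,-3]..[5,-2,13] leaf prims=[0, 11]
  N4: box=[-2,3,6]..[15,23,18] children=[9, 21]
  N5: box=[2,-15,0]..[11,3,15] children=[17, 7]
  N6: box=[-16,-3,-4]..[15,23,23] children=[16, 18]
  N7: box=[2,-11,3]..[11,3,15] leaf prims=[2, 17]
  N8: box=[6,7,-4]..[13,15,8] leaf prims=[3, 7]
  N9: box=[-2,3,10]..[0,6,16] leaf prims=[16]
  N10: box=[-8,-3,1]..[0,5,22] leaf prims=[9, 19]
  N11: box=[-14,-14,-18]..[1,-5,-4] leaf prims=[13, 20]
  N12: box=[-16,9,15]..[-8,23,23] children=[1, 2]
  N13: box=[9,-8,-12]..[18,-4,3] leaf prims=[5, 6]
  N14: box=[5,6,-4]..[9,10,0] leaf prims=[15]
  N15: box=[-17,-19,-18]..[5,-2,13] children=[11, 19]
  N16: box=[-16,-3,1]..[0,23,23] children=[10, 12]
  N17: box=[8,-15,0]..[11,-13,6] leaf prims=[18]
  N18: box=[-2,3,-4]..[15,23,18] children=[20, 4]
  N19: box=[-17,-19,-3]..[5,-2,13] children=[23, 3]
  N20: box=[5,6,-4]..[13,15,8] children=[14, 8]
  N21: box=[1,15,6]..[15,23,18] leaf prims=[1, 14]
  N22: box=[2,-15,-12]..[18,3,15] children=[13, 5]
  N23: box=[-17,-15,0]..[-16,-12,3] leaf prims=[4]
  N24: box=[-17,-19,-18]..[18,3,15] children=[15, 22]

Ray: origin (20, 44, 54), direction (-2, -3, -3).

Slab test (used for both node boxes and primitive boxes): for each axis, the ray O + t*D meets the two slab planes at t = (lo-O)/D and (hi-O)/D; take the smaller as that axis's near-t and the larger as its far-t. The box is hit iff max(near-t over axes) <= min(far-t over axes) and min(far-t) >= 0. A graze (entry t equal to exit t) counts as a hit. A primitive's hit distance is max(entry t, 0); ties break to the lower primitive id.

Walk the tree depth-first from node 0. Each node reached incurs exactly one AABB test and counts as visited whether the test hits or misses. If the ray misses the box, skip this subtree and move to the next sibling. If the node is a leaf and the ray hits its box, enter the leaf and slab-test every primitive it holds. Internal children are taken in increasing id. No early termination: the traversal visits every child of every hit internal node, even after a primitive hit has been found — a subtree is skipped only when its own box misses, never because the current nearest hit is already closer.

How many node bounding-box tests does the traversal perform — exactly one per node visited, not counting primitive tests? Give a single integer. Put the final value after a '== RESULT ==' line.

Trace the traversal:
N0 x:[1,37/2] y:[7,21] z:[31/3,24] -> hit [31/3,37/2], descend [6, 24]
  N6 x:[5/2,18] y:[7,47/3] z:[31/3,58/3] -> hit [31/3,47/3], descend [16, 18]
    N16 x:[10,18] y:[7,47/3] z:[31/3,53/3] -> hit [31/3,47/3], descend [10, 12]
      N10 x:[10,14] y:[13,47/3] z:[32/3,53/3] -> hit [13,14] leaf, test {P9(miss), P19(miss)}
      N12 x:[14,18] y:[7,35/3] z:[31/3,13] -> miss, prune
    N18 x:[5/2,11] y:[7,41/3] z:[12,58/3] -> miss, prune
  N24 x:[1,37/2] y:[41/3,21] z:[13,24] -> hit [41/3,37/2], descend [15, 22]
    N15 x:[15/2,37/2] y:[46/3,21] z:[41/3,24] -> hit [46/3,37/2], descend [11, 19]
      N11 x:[19/2,17] y:[49/3,58/3] z:[58/3,24] -> miss, prune
      N19 x:[15/2,37/2] y:[46/3,21] z:[41/3,19] -> hit [46/3,37/2], descend [3, 23]
        N3 x:[15/2,16] y:[46/3,21] z:[41/3,19] -> hit [46/3,16] leaf, test {P0(miss), P11(miss)}
        N23 x:[18,37/2] y:[56/3,59/3] z:[17,18] -> miss, prune
    N22 x:[1,9] y:[41/3,59/3] z:[13,22] -> miss, prune

Summary -> nodes [0, 6, 16, 10, 12, 18, 24, 15, 11, 19, 3, 23, 22]; box-tests=13; leaf-entries=2; first=miss

== RESULT ==
13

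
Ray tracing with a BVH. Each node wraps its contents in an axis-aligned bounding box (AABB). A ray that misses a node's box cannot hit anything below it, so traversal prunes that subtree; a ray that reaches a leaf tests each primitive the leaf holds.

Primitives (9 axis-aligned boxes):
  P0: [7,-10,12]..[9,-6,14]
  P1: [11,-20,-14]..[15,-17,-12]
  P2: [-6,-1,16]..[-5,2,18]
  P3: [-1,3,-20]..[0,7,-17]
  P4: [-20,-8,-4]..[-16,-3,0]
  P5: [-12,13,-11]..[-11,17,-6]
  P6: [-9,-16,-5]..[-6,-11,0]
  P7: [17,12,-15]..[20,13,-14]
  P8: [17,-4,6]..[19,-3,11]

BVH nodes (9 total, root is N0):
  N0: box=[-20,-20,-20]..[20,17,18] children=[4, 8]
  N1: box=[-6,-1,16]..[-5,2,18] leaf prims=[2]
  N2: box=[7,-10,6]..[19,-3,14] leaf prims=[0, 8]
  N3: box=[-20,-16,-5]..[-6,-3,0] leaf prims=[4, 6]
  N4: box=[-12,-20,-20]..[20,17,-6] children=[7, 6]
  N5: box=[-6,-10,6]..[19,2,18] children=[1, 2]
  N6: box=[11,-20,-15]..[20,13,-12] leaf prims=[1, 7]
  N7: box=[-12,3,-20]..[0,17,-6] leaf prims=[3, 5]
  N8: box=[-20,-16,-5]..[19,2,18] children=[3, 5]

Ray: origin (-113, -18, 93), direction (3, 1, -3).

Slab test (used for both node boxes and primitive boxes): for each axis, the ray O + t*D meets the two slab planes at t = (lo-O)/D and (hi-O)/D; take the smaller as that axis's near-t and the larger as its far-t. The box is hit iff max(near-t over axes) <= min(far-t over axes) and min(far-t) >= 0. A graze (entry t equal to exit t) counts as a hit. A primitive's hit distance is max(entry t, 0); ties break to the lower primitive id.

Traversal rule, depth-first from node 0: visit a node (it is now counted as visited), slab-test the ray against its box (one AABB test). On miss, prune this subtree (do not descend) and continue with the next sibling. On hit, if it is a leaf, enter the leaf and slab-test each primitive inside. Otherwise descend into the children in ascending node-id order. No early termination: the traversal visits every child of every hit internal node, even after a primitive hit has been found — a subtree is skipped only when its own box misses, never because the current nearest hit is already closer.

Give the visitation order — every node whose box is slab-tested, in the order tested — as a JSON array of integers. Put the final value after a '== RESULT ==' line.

Walk:
N0 x:[31,133/3] y:[-2,35] z:[25,113/3] -> hit [31,35], descend [4, 8]
  N4 x:[101/3,133/3] y:[-2,35] z:[33,113/3] -> hit [101/3,35], descend [6, 7]
    N6 x:[124/3,133/3] y:[-2,31] z:[35,36] -> miss, prune
    N7 x:[101/3,113/3] y:[21,35] z:[33,113/3] -> hit [101/3,35] leaf, test {P3(miss), P5@t=101/3}
  N8 x:[31,44] y:[2,20] z:[25,98/3] -> miss, prune

Summary -> nodes [0, 4, 6, 7, 8]; box-tests=5; leaf-entries=1; first=P5

== RESULT ==
[0, 4, 6, 7, 8]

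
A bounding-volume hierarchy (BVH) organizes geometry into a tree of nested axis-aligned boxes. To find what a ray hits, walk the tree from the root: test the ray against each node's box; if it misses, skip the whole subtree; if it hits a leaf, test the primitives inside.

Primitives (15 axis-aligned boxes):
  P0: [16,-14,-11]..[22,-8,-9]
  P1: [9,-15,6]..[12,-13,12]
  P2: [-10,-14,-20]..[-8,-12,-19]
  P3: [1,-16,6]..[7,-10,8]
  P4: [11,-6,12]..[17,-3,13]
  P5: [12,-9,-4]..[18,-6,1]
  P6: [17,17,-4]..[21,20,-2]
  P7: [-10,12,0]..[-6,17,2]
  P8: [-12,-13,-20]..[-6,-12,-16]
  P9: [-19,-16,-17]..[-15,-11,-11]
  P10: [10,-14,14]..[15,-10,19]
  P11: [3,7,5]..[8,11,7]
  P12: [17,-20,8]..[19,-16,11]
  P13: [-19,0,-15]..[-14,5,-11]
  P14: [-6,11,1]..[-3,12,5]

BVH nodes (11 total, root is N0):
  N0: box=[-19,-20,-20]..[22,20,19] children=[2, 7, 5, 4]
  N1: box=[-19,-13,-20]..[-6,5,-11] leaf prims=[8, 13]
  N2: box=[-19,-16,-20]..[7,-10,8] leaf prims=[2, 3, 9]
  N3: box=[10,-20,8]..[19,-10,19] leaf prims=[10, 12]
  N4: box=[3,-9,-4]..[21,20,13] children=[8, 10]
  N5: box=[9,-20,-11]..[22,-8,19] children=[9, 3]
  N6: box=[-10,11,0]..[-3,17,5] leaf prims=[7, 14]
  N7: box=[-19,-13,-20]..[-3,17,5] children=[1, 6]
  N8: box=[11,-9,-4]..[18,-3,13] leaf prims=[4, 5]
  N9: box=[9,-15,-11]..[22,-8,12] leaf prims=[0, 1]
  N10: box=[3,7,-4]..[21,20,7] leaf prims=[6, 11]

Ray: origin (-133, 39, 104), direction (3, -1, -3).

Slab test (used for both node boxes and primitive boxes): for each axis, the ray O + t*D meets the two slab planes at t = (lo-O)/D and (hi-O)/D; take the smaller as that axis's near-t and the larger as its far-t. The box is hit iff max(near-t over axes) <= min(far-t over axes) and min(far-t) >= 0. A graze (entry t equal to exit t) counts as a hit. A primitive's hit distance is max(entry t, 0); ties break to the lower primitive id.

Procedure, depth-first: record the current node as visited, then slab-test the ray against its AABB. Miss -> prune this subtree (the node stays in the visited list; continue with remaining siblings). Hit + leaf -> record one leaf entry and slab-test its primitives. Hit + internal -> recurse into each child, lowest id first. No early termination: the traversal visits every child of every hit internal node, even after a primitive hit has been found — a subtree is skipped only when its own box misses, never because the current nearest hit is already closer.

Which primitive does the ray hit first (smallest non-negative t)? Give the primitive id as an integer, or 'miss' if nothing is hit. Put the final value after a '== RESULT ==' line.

Walk:
N0 x:[38,155/3] y:[19,59] z:[85/3,124/3] -> hit [38,124/3], descend [2, 4, 5, 7]
  N2 x:[38,140/3] y:[49,55] z:[32,124/3] -> miss, prune
  N4 x:[136/3,154/3] y:[19,48] z:[91/3,36] -> miss, prune
  N5 x:[142/3,155/3] y:[47,59] z:[85/3,115/3] -> miss, prune
  N7 x:[38,130/3] y:[22,52] z:[33,124/3] -> hit [38,124/3], descend [1, 6]
    N1 x:[38,127/3] y:[34,52] z:[115/3,124/3] -> hit [115/3,124/3] leaf, test {P8(miss), P13@t=115/3}
    N6 x:[41,130/3] y:[22,28] z:[33,104/3] -> miss, prune

order=[0, 2, 4, 5, 7, 1, 6]  |boxes|=7  |leaves|=1  hit=P13

== RESULT ==
13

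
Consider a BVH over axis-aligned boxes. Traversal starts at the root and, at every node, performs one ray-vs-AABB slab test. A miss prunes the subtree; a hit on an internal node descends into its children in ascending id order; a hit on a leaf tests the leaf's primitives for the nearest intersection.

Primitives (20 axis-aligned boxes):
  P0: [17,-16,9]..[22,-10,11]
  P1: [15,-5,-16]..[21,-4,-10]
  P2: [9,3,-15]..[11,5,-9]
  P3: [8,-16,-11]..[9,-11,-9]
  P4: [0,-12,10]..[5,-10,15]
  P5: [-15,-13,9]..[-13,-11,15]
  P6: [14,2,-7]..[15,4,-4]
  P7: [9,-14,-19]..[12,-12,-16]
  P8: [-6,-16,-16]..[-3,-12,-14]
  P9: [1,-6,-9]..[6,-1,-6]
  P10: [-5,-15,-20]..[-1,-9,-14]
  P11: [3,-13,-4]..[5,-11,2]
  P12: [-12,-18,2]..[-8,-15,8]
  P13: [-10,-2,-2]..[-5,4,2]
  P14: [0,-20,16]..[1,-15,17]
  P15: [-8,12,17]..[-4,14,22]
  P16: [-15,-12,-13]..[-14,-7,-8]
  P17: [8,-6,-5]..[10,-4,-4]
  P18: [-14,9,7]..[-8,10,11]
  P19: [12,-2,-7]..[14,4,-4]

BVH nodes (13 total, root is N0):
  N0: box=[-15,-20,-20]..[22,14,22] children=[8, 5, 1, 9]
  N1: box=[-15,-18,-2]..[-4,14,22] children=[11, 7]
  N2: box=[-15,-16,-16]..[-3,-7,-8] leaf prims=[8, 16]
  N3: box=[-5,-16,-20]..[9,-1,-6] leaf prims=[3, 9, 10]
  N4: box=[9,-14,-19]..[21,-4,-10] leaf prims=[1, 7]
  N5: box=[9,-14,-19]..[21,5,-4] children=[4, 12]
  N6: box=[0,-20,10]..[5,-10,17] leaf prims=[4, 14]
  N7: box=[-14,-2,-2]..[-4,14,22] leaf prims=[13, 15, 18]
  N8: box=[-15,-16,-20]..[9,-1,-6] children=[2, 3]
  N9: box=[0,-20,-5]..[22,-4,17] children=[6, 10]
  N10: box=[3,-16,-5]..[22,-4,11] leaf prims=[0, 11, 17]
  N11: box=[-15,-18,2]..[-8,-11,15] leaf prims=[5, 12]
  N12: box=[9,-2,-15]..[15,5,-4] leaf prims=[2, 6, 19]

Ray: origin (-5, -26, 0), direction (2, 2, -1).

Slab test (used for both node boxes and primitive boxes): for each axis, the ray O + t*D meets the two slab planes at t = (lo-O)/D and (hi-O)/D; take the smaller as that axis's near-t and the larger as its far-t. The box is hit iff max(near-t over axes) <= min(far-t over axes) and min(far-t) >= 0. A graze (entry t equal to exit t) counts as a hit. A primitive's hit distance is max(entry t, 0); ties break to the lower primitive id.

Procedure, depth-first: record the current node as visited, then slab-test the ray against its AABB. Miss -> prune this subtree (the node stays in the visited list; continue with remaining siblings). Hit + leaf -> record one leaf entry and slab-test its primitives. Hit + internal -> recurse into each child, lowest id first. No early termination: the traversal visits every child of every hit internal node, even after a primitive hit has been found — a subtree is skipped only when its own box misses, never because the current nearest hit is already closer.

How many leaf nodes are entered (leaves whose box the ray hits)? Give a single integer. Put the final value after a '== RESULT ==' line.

Traverse from the root:
N0 x:[-5,27/2] y:[3,20] z:[-22,20] -> hit [3,27/2], descend [1, 5, 8, 9]
  N1 x:[-5,1/2] y:[4,20] z:[-22,2] -> miss, prune
  N5 x:[7,13] y:[6,31/2] z:[4,19] -> hit [7,13], descend [4, 12]
    N4 x:[7,13] y:[6,11] z:[10,19] -> hit [10,11] leaf, test {P1@t=21/2, P7(miss)}
    N12 x:[7,10] y:[12,31/2] z:[4,15] -> miss, prune
  N8 x:[-5,7] y:[5,25/2] z:[6,20] -> hit [6,7], descend [2, 3]
    N2 x:[-5,1] y:[5,19/2] z:[8,16] -> miss, prune
    N3 x:[0,7] y:[5,25/2] z:[6,20] -> hit [6,7] leaf, test {P3(miss), P9(miss), P10(miss)}
  N9 x:[5/2,27/2] y:[3,11] z:[-17,5] -> hit [3,5], descend [6, 10]
    N6 x:[5/2,5] y:[3,8] z:[-17,-10] -> miss, prune
    N10 x:[4,27/2] y:[5,11] z:[-11,5] -> hit [5,5] leaf, test {P0(miss), P11(miss), P17(miss)}

order=[0, 1, 5, 4, 12, 8, 2, 3, 9, 6, 10]  |boxes|=11  |leaves|=3  hit=P1

== RESULT ==
3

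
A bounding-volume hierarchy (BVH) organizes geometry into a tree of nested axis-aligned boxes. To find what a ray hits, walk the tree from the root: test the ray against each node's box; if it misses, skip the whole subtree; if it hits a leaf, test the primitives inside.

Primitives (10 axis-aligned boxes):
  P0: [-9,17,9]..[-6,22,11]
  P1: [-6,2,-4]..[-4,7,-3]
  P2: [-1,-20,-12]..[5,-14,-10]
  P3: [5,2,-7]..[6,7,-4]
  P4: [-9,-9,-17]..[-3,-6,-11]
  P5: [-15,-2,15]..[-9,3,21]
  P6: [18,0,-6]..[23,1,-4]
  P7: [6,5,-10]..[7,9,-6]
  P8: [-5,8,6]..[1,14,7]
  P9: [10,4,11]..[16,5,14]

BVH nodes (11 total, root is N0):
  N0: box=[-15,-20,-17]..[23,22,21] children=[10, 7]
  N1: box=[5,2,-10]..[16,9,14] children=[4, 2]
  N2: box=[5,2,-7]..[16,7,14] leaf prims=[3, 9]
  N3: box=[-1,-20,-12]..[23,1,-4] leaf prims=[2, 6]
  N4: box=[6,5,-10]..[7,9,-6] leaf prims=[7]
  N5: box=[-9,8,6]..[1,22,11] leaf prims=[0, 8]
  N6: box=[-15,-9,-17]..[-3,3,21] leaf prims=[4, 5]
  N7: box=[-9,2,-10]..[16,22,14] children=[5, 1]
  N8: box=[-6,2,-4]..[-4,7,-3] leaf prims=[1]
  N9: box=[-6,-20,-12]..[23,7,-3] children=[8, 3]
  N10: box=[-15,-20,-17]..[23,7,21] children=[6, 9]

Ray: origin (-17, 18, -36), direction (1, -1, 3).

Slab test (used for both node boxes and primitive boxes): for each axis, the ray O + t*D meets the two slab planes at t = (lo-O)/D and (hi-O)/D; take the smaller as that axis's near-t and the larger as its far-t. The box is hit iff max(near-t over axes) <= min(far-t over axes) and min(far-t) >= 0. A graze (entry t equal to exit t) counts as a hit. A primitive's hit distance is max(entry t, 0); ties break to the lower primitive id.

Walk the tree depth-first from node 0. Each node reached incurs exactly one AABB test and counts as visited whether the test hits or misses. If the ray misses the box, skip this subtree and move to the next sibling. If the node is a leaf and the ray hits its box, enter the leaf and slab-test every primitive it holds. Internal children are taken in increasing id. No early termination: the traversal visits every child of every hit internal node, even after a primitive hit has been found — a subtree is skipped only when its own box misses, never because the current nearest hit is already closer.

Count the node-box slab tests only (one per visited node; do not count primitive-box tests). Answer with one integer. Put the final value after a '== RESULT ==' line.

Walk:
N0 x:[2,40] y:[-4,38] z:[19/3,19] -> hit [19/3,19], descend [7, 10]
  N7 x:[8,33] y:[-4,16] z:[26/3,50/3] -> hit [26/3,16], descend [1, 5]
    N1 x:[22,33] y:[9,16] z:[26/3,50/3] -> miss, prune
    N5 x:[8,18] y:[-4,10] z:[14,47/3] -> miss, prune
  N10 x:[2,40] y:[11,38] z:[19/3,19] -> hit [11,19], descend [6, 9]
    N6 x:[2,14] y:[15,27] z:[19/3,19] -> miss, prune
    N9 x:[11,40] y:[11,38] z:[8,11] -> hit [11,11], descend [3, 8]
      N3 x:[16,40] y:[17,38] z:[8,32/3] -> miss, prune
      N8 x:[11,13] y:[11,16] z:[32/3,11] -> hit [11,11] leaf, test {P1@t=11}

9 AABB tests over nodes [0, 7, 1, 5, 10, 6, 9, 3, 8]; 1 leaf entered; closest P1.

== RESULT ==
9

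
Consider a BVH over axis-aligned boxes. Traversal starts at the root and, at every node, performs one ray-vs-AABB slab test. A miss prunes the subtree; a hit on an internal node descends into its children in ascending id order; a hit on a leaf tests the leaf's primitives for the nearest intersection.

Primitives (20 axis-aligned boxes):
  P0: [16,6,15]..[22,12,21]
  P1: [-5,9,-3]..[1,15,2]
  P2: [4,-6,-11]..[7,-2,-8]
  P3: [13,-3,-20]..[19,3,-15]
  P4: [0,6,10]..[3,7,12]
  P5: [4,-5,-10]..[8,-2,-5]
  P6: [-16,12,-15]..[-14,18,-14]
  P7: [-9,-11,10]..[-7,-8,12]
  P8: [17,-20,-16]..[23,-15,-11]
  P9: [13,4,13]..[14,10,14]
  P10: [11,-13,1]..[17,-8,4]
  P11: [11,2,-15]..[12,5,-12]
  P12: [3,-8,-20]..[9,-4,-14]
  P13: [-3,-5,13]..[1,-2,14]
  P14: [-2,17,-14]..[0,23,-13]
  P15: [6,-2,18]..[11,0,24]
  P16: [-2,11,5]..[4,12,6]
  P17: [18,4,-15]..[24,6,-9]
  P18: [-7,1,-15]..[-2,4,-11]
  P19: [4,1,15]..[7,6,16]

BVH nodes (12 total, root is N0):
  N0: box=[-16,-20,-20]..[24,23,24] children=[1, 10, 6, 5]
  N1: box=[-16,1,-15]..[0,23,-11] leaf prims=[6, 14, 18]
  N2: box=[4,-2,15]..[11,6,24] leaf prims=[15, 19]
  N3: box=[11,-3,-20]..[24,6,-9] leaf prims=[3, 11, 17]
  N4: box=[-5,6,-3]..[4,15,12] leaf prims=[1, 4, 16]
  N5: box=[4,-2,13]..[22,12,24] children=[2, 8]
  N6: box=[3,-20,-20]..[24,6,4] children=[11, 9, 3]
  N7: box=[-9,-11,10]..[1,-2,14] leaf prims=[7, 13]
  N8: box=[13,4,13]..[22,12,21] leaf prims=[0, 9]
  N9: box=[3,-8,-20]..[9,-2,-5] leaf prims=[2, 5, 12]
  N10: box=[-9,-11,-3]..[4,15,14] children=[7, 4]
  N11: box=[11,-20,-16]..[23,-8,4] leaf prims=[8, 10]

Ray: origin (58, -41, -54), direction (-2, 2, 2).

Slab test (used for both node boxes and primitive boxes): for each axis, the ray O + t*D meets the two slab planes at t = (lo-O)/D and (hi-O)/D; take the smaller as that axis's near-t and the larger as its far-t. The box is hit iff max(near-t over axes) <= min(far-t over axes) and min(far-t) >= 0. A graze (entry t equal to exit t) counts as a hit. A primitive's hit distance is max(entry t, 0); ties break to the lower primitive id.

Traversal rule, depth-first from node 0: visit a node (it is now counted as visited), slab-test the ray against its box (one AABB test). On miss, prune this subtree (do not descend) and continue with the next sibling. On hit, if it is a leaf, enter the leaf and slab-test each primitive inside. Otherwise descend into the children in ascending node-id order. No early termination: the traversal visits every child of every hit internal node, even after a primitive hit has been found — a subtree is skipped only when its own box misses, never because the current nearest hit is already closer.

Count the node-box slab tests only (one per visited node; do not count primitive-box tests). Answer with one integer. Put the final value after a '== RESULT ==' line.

Walk:
N0 x:[17,37] y:[21/2,32] z:[17,39] -> hit [17,32], descend [1, 5, 6, 10]
  N1 x:[29,37] y:[21,32] z:[39/2,43/2] -> miss, prune
  N5 x:[18,27] y:[39/2,53/2] z:[67/2,39] -> miss, prune
  N6 x:[17,55/2] y:[21/2,47/2] z:[17,29] -> hit [17,47/2], descend [3, 9, 11]
    N3 x:[17,47/2] y:[19,47/2] z:[17,45/2] -> hit [19,45/2] leaf, test {P3@t=39/2, P11(miss), P17(miss)}
    N9 x:[49/2,55/2] y:[33/2,39/2] z:[17,49/2] -> miss, prune
    N11 x:[35/2,47/2] y:[21/2,33/2] z:[19,29] -> miss, prune
  N10 x:[27,67/2] y:[15,28] z:[51/2,34] -> hit [27,28], descend [4, 7]
    N4 x:[27,63/2] y:[47/2,28] z:[51/2,33] -> hit [27,28] leaf, test {P1(miss), P4(miss), P16(miss)}
    N7 x:[57/2,67/2] y:[15,39/2] z:[32,34] -> miss, prune

Summary -> nodes [0, 1, 5, 6, 3, 9, 11, 10, 4, 7]; box-tests=10; leaf-entries=2; first=P3

== RESULT ==
10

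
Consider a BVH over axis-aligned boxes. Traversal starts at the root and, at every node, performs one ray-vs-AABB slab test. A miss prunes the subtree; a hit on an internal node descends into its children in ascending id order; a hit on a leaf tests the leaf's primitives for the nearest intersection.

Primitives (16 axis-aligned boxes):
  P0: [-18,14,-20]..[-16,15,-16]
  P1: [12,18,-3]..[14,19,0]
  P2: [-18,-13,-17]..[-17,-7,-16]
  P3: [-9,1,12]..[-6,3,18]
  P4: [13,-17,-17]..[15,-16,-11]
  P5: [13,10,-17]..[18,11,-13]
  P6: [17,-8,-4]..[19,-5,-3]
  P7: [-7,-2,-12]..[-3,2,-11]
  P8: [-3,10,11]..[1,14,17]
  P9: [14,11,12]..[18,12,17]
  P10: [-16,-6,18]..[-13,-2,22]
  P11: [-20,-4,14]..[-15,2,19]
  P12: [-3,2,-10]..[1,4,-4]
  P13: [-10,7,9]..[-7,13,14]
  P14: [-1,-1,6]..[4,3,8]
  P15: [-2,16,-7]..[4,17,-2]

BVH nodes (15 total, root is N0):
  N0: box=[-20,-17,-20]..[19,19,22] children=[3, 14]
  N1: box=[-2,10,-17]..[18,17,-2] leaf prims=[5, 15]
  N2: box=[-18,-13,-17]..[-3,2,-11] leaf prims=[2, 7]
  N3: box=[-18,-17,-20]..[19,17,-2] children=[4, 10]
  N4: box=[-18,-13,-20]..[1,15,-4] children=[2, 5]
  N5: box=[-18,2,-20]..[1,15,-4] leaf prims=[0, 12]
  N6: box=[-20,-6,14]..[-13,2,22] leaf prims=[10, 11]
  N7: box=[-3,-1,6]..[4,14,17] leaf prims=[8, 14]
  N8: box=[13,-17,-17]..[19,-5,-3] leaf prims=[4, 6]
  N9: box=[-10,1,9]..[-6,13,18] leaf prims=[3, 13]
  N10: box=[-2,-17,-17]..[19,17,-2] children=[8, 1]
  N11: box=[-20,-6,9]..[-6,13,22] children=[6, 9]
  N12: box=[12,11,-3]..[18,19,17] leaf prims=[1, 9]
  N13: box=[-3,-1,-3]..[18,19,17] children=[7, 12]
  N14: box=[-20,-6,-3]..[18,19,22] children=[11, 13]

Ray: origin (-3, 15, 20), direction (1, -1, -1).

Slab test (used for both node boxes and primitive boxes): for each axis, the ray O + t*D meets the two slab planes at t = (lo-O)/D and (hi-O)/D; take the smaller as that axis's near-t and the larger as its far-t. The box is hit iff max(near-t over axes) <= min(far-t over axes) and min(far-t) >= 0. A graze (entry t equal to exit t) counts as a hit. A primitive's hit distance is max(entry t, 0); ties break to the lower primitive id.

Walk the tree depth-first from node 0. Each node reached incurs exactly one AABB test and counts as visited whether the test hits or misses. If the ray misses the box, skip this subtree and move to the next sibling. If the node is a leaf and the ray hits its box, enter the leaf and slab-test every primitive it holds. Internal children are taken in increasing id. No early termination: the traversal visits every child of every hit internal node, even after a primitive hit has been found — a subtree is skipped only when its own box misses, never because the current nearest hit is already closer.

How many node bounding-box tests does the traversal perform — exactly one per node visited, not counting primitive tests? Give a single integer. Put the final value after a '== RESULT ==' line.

Traverse from the root:
N0 x:[-17,22] y:[-4,32] z:[-2,40] -> hit [-2,22], descend [3, 14]
  N3 x:[-15,22] y:[-2,32] z:[22,40] -> hit [22,22], descend [4, 10]
    N4 x:[-15,4] y:[0,28] z:[24,40] -> miss, prune
    N10 x:[1,22] y:[-2,32] z:[22,37] -> hit [22,22], descend [1, 8]
      N1 x:[1,21] y:[-2,5] z:[22,37] -> miss, prune
      N8 x:[16,22] y:[20,32] z:[23,37] -> miss, prune
  N14 x:[-17,21] y:[-4,21] z:[-2,23] -> hit [-2,21], descend [11, 13]
    N11 x:[-17,-3] y:[2,21] z:[-2,11] -> miss, prune
    N13 x:[0,21] y:[-4,16] z:[3,23] -> hit [3,16], descend [7, 12]
      N7 x:[0,7] y:[1,16] z:[3,14] -> hit [3,7] leaf, test {P8@t=3, P14(miss)}
      N12 x:[15,21] y:[-4,4] z:[3,23] -> miss, prune

Summary -> nodes [0, 3, 4, 10, 1, 8, 14, 11, 13, 7, 12]; box-tests=11; leaf-entries=1; first=P8

== RESULT ==
11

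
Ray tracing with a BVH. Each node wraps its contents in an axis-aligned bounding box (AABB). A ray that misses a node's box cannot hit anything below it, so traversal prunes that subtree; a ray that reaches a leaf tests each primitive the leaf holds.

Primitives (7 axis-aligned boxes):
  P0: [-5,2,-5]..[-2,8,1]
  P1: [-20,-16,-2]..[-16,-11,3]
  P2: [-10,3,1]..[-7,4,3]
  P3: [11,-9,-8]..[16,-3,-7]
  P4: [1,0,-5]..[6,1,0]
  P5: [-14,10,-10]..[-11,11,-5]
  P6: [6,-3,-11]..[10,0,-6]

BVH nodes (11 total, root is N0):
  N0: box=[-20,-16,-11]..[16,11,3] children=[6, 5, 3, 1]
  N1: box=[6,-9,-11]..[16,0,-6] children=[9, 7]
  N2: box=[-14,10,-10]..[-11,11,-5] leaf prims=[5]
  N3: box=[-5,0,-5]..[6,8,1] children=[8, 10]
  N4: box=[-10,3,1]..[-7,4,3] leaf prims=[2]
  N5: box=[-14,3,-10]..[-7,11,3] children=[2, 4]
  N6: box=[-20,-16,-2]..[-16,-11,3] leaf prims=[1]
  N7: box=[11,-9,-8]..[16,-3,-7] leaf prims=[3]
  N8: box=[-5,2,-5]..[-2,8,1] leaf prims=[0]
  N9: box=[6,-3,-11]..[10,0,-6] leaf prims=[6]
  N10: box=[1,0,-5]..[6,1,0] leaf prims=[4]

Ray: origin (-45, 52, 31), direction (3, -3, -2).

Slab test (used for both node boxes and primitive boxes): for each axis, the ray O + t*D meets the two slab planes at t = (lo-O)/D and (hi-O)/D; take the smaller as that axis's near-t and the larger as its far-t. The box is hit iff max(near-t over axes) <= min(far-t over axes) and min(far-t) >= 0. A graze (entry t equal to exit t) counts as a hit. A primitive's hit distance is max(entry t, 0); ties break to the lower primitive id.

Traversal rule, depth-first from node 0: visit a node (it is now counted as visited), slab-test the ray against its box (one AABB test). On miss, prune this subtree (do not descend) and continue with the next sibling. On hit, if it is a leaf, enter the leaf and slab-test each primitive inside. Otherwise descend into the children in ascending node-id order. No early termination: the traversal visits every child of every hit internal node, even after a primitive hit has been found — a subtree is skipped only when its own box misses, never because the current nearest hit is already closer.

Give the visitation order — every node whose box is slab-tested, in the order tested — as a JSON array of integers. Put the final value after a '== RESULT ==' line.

Walk:
N0 x:[25/3,61/3] y:[41/3,68/3] z:[14,21] -> hit [14,61/3], descend [1, 3, 5, 6]
  N1 x:[17,61/3] y:[52/3,61/3] z:[37/2,21] -> hit [37/2,61/3], descend [7, 9]
    N7 x:[56/3,61/3] y:[55/3,61/3] z:[19,39/2] -> hit [19,39/2] leaf, test {P3@t=19}
    N9 x:[17,55/3] y:[52/3,55/3] z:[37/2,21] -> miss, prune
  N3 x:[40/3,17] y:[44/3,52/3] z:[15,18] -> hit [15,17], descend [8, 10]
    N8 x:[40/3,43/3] y:[44/3,50/3] z:[15,18] -> miss, prune
    N10 x:[46/3,17] y:[17,52/3] z:[31/2,18] -> hit [17,17] leaf, test {P4@t=17}
  N5 x:[31/3,38/3] y:[41/3,49/3] z:[14,41/2] -> miss, prune
  N6 x:[25/3,29/3] y:[21,68/3] z:[14,33/2] -> miss, prune

order=[0, 1, 7, 9, 3, 8, 10, 5, 6]  |boxes|=9  |leaves|=2  hit=P4

== RESULT ==
[0, 1, 7, 9, 3, 8, 10, 5, 6]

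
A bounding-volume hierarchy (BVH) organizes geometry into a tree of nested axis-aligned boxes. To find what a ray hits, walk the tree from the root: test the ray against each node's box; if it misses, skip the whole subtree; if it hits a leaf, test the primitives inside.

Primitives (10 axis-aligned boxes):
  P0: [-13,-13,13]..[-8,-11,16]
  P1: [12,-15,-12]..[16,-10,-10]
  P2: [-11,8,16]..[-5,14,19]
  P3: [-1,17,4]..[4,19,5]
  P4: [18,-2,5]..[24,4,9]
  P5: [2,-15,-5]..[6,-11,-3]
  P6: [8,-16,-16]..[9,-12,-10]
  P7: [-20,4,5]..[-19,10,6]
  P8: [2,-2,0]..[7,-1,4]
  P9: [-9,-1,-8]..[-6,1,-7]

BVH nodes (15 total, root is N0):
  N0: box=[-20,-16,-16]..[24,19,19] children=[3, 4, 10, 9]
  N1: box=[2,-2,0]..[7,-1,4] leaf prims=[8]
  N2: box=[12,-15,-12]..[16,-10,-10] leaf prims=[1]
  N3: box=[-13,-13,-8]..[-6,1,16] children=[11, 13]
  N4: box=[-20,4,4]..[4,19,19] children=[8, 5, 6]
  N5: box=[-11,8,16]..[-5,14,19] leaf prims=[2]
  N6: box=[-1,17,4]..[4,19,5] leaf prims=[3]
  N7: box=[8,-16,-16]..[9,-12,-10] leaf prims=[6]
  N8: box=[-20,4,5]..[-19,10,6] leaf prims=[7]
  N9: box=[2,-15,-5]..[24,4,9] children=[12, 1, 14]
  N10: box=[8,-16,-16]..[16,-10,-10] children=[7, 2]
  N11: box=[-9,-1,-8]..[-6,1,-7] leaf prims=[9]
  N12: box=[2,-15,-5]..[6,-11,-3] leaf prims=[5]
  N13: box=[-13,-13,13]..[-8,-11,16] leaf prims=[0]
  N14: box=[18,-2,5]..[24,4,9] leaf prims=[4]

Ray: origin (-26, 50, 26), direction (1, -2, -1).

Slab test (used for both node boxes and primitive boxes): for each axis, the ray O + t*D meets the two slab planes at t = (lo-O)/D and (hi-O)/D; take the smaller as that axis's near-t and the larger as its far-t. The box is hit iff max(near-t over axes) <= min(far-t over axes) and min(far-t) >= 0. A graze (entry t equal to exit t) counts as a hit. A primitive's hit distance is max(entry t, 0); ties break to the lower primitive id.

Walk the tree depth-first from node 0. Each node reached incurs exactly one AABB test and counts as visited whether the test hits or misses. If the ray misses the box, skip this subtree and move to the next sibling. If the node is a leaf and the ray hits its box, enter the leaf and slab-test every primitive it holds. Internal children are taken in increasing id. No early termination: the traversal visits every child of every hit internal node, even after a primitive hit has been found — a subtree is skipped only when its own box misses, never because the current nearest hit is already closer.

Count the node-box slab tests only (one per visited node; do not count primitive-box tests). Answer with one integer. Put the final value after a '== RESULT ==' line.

Traverse from the root:
N0 x:[6,50] y:[31/2,33] z:[7,42] -> hit [31/2,33], descend [3, 4, 9, 10]
  N3 x:[13,20] y:[49/2,63/2] z:[10,34] -> miss, prune
  N4 x:[6,30] y:[31/2,23] z:[7,22] -> hit [31/2,22], descend [5, 6, 8]
    N5 x:[15,21] y:[18,21] z:[7,10] -> miss, prune
    N6 x:[25,30] y:[31/2,33/2] z:[21,22] -> miss, prune
    N8 x:[6,7] y:[20,23] z:[20,21] -> miss, prune
  N9 x:[28,50] y:[23,65/2] z:[17,31] -> hit [28,31], descend [1, 12, 14]
    N1 x:[28,33] y:[51/2,26] z:[22,26] -> miss, prune
    N12 x:[28,32] y:[61/2,65/2] z:[29,31] -> hit [61/2,31] leaf, test {P5@t=61/2}
    N14 x:[44,50] y:[23,26] z:[17,21] -> miss, prune
  N10 x:[34,42] y:[30,33] z:[36,42] -> miss, prune

Visited [0, 3, 4, 5, 6, 8, 9, 1, 12, 14, 10]. Tests: 11 box, 1 leaf. Nearest: P5.

== RESULT ==
11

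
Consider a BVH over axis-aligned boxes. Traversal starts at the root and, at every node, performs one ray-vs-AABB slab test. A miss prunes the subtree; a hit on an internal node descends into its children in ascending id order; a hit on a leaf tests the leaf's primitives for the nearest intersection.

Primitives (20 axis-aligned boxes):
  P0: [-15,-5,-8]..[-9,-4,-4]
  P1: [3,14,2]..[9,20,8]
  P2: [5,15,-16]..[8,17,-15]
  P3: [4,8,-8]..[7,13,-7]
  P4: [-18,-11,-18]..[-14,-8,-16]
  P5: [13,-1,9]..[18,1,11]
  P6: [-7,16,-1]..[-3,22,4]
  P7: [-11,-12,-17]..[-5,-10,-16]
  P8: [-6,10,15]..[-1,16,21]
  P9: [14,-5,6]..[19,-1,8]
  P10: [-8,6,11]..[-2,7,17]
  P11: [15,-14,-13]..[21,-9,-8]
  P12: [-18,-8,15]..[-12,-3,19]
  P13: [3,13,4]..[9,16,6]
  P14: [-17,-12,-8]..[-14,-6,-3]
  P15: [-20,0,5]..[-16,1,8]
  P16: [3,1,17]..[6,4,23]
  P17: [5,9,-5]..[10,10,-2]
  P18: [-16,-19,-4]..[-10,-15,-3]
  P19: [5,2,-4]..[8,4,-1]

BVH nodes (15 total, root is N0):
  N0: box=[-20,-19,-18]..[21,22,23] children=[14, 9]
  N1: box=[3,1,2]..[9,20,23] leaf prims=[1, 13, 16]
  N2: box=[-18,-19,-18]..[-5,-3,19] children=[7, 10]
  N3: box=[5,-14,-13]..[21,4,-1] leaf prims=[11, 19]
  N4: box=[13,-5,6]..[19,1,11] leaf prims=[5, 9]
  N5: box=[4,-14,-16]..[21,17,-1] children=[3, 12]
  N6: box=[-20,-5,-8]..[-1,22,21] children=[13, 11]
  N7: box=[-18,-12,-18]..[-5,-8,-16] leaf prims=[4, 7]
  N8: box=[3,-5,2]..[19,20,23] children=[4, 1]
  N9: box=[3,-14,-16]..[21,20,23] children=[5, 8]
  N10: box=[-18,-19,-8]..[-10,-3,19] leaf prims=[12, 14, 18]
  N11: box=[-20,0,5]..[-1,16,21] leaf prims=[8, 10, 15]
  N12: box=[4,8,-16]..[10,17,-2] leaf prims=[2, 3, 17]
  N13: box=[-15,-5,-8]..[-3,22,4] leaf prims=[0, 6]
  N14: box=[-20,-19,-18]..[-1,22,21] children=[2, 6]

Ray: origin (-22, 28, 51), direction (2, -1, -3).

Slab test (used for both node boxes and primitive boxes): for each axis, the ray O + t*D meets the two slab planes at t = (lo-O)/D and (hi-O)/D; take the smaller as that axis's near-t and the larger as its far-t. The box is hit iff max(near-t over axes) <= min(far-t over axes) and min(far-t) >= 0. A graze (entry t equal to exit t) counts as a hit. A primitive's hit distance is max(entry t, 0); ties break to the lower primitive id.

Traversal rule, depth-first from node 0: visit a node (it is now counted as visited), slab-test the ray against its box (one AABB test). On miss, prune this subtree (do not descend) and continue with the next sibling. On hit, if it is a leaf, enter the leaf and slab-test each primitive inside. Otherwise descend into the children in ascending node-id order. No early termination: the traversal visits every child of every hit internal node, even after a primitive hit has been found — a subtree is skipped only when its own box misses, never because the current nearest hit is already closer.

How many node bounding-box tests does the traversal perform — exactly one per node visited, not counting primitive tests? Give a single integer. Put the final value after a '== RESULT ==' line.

Traverse from the root:
N0 x:[1,43/2] y:[6,47] z:[28/3,23] -> hit [28/3,43/2], descend [9, 14]
  N9 x:[25/2,43/2] y:[8,42] z:[28/3,67/3] -> hit [25/2,43/2], descend [5, 8]
    N5 x:[13,43/2] y:[11,42] z:[52/3,67/3] -> hit [52/3,43/2], descend [3, 12]
      N3 x:[27/2,43/2] y:[24,42] z:[52/3,64/3] -> miss, prune
      N12 x:[13,16] y:[11,20] z:[53/3,67/3] -> miss, prune
    N8 x:[25/2,41/2] y:[8,33] z:[28/3,49/3] -> hit [25/2,49/3], descend [1, 4]
      N1 x:[25/2,31/2] y:[8,27] z:[28/3,49/3] -> hit [25/2,31/2] leaf, test {P1(miss), P13@t=15, P16(miss)}
      N4 x:[35/2,41/2] y:[27,33] z:[40/3,15] -> miss, prune
  N14 x:[1,21/2] y:[6,47] z:[10,23] -> hit [10,21/2], descend [2, 6]
    N2 x:[2,17/2] y:[31,47] z:[32/3,23] -> miss, prune
    N6 x:[1,21/2] y:[6,33] z:[10,59/3] -> hit [10,21/2], descend [11, 13]
      N11 x:[1,21/2] y:[12,28] z:[10,46/3] -> miss, prune
      N13 x:[7/2,19/2] y:[6,33] z:[47/3,59/3] -> miss, prune

order=[0, 9, 5, 3, 12, 8, 1, 4, 14, 2, 6, 11, 13]  |boxes|=13  |leaves|=1  hit=P13

== RESULT ==
13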